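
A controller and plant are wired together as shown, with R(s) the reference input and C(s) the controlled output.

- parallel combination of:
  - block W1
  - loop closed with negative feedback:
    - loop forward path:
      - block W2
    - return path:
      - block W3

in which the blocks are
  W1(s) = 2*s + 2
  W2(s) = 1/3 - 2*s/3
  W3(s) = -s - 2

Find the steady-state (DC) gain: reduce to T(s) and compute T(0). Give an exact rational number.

The answer is 3.

Reasoning:
Step 1 - collapse the loop (W2 forward, W3 return), giving (1 - 2*s)/(2*s^2 + 3*s + 1)
Step 2 - combine W1, [W2/(1+W2*W3)] in parallel, giving (4*s^3 + 10*s^2 + 6*s + 3)/(2*s^2 + 3*s + 1)
Step 2 gives the overall T(s). Then T(0) = 3/1 = 3.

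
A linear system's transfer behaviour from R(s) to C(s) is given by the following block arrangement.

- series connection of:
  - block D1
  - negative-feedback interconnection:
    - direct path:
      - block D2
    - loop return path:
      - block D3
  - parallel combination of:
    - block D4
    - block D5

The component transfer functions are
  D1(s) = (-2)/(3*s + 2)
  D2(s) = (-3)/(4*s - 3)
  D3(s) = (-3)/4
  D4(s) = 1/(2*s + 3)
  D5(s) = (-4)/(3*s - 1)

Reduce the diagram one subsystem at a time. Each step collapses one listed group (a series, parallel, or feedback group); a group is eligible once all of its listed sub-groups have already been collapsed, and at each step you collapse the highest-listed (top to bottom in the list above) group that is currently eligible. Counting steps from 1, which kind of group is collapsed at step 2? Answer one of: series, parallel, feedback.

Reducing step by step:

1. apply the feedback formula to D2, D3
2. parallel reduction of D4, D5
3. cascade D1, [D2/(1+D2*D3)], (D4+D5)
Step 2: parallel.

Answer: parallel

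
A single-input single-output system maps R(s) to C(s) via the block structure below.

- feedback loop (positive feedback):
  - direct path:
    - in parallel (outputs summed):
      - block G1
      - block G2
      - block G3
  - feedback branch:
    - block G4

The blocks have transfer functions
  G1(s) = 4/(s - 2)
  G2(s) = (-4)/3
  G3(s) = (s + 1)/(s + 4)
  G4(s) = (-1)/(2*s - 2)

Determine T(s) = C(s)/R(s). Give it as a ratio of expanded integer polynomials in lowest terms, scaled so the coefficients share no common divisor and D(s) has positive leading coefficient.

Answer: (-2*s^3 + 4*s^2 + 146*s - 148)/(6*s^3 + 5*s^2 - 59*s + 122)

Working:
Step 1 - sum the parallel branches G1, G2, G3; result (-s^2 + s + 74)/(3*s^2 + 6*s - 24)
Step 2 - collapse the loop ((G1+G2+G3) forward, G4 return), giving the overall T(s)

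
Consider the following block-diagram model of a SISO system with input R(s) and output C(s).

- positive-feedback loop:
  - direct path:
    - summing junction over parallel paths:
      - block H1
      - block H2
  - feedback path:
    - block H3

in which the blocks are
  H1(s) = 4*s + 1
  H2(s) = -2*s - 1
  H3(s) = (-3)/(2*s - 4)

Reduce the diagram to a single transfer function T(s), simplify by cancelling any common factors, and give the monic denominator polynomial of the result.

Answer: s - 1/2

Working:
Step 1. reduce the parallel group H1, H2, giving 2*s
Step 2. feedback reduction of (H1+H2), H3, giving (s^2 - 2*s)/(2*s - 1)
The result of step 2 is T(s) in lowest terms. Its denominator has leading coefficient 2; dividing the denominator through by 2 makes it monic.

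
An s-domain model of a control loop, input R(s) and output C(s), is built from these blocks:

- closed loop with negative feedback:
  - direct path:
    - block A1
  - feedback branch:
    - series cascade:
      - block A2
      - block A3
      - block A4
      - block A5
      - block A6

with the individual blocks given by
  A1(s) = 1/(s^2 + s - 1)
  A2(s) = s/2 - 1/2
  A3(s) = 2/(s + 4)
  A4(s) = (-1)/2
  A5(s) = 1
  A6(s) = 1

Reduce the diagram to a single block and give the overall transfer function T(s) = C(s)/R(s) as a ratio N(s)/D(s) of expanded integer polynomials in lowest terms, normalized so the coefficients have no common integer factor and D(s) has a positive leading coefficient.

Answer: (2*s + 8)/(2*s^3 + 10*s^2 + 5*s - 7)

Working:
Step 1. combine A2, A3, A4, A5, A6 in series -> (1 - s)/(2*s + 8)
Step 2. reduce the feedback loop with forward A1 and return (A2*A3*A4*A5*A6): this yields T(s), and no further normalization is needed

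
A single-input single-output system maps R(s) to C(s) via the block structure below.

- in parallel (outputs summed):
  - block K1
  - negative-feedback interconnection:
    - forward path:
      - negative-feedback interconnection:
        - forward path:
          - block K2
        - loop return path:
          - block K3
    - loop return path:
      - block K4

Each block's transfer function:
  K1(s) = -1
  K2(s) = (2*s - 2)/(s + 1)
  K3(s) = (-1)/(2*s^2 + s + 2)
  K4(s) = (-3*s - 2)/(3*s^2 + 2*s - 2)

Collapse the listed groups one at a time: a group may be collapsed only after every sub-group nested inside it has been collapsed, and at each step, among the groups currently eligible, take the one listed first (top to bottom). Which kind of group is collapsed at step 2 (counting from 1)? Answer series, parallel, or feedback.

Step 1. collapse the loop (K2 forward, K3 return)
Step 2. collapse the loop ([K2/(1+K2*K3)] forward, K4 return)
Step 3. parallel reduction of K1, [[K2/(1+K2*K3)]/(1+[K2/(1+K2*K3)]*K4)]
So the answer for step 2 is feedback.

Final answer: feedback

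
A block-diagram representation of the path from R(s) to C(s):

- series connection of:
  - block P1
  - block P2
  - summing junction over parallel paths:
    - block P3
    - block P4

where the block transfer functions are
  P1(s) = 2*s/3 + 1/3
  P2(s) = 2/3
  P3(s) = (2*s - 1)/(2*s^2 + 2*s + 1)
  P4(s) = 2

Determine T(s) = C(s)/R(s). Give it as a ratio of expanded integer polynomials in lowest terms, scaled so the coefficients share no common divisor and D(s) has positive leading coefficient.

(1) add P3, P4 (parallel); result (4*s^2 + 6*s + 1)/(2*s^2 + 2*s + 1)
(2) combine P1, P2, (P3+P4) in series - this is the overall T(s), already in the required normalized form

Hence the answer: (16*s^3 + 32*s^2 + 16*s + 2)/(18*s^2 + 18*s + 9)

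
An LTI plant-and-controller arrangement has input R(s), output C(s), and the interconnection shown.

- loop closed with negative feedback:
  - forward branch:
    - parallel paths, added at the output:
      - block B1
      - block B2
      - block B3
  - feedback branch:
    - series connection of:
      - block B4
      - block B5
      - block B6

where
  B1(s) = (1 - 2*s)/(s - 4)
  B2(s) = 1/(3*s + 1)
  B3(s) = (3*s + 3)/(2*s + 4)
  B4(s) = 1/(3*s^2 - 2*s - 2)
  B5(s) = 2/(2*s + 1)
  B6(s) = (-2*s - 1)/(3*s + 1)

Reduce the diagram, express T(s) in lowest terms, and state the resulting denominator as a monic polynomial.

Step 1 - reduce the parallel group B1, B2, B3: (-3*s^3 - 44*s^2 - 43*s - 24)/(6*s^3 - 10*s^2 - 52*s - 16)
Step 2 - multiply B4, B5, B6 (series): (-2)/(9*s^3 - 3*s^2 - 8*s - 2)
Step 3 - reduce the feedback loop with forward (B1+B2+B3) and return (B4*B5*B6): (-27*s^6 - 387*s^5 - 231*s^4 + 271*s^3 + 504*s^2 + 278*s + 48)/(54*s^6 - 108*s^5 - 486*s^4 + 86*s^3 + 572*s^2 + 318*s + 80)
No further cancellation is possible in the step-3 result, so that is T(s). Its denominator becomes monic after dividing by the leading coefficient 54.

Hence the answer: s^6 - 2*s^5 - 9*s^4 + 43*s^3/27 + 286*s^2/27 + 53*s/9 + 40/27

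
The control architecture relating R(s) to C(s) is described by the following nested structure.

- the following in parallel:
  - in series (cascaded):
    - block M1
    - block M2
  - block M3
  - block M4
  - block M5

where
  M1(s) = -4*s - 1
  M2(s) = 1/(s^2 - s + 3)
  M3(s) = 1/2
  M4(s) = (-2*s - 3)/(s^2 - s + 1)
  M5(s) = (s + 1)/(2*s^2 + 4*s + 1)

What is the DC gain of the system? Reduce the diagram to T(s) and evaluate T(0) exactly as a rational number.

The answer is -11/6.

Reasoning:
Step 1 - reduce the series chain M1, M2 = (-4*s - 1)/(s^2 - s + 3)
Step 2 - parallel reduction of (M1*M2), M3, M4, M5 = (2*s^6 - 22*s^5 - 39*s^4 - 4*s^3 - 87*s^2 - 86*s - 11)/(4*s^6 + 6*s^4 + 20*s^3 - 10*s^2 + 16*s + 6)
That last expression is T(s); at s = 0 only the constant terms survive, so T(0) = -11/6.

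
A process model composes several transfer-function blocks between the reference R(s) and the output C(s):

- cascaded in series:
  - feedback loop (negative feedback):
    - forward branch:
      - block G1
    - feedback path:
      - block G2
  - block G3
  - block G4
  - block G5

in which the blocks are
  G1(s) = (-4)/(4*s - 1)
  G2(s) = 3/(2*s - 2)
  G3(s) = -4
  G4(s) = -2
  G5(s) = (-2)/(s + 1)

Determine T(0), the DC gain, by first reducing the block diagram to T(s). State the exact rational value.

Reducing step by step:

Step 1 - collapse the loop (G1 forward, G2 return) gives (4 - 4*s)/(4*s^2 - 5*s - 5)
Step 2 - cascade [G1/(1+G1*G2)], G3, G4, G5 gives (64*s - 64)/(4*s^3 - s^2 - 10*s - 5)
The step-2 result is T(s). Setting s = 0: T(0) = -64/(-5) = 64/5.

Answer: 64/5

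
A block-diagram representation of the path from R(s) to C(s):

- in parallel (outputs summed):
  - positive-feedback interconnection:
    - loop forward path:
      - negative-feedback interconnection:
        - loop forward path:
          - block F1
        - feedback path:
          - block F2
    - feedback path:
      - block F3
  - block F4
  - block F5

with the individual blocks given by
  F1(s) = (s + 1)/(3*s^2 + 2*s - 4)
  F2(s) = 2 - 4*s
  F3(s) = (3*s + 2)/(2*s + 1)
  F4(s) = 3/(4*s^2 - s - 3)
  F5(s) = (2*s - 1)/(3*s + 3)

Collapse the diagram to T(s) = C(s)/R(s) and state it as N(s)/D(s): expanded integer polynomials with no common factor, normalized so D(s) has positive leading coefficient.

Answer: (16*s^6 - 4*s^5 + 2*s^4 + 3*s^3 + 105*s^2 + 163*s + 57)/(24*s^6 + 66*s^5 + 120*s^4 + 63*s^3 - 108*s^2 - 129*s - 36)

Working:
Step 1 - collapse the loop (F1 forward, F2 return), giving (-s - 1)/(s^2 + 2)
Step 2 - feedback reduction of [F1/(1+F1*F2)], F3, giving (-2*s^2 - 3*s - 1)/(2*s^3 + 4*s^2 + 9*s + 4)
Step 3 - add [[F1/(1+F1*F2)]/(1-[F1/(1+F1*F2)]*F3)], F4, F5 (parallel) - this is the overall T(s), already in the required normalized form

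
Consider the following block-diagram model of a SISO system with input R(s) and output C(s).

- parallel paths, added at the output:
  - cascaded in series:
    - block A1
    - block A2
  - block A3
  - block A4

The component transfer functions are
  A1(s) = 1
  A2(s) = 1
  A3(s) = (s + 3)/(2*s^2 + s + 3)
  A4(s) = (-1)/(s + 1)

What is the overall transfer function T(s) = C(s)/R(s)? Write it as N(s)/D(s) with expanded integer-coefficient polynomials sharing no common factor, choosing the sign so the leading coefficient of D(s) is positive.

[1] multiply A1, A2 (series): 1
[2] reduce the parallel group (A1*A2), A3, A4, which is the overall transfer function T(s) = C(s)/R(s) in lowest terms

Hence the answer: (2*s^3 + 2*s^2 + 7*s + 3)/(2*s^3 + 3*s^2 + 4*s + 3)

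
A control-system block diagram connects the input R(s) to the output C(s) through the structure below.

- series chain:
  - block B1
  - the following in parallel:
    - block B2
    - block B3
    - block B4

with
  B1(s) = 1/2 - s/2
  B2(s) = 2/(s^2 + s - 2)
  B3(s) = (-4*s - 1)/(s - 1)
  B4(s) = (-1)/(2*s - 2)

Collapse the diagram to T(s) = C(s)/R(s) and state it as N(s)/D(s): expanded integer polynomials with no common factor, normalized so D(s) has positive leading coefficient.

First reduce the diagram to T(s).

Step 1 - sum the parallel branches B2, B3, B4: (-8*s^2 - 19*s - 2)/(2*s^2 + 2*s - 4)
Step 2 - cascade B1, (B2+B3+B4), giving the overall T(s)

Answer: (8*s^2 + 19*s + 2)/(4*s + 8)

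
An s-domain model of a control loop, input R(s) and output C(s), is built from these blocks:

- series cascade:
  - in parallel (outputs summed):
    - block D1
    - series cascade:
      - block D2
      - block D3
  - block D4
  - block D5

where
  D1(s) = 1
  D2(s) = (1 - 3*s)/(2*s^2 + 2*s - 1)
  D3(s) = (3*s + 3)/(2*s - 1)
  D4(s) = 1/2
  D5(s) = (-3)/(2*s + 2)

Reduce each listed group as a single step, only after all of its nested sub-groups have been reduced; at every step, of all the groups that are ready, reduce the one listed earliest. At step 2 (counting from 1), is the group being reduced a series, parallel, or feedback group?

Reducing step by step:

1. combine D2, D3 in series
2. add D1, (D2*D3) (parallel)
3. multiply (D1+(D2*D3)), D4, D5 (series)
Step 2: parallel.

Answer: parallel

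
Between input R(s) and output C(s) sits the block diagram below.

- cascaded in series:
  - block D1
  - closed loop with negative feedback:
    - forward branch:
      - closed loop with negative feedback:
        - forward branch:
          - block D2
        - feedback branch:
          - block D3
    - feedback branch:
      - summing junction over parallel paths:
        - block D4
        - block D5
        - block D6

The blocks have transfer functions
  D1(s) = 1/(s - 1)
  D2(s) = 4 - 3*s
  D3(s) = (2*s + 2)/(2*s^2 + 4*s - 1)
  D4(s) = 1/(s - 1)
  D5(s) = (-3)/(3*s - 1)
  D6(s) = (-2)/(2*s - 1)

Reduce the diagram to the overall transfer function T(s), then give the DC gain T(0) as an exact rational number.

[1] collapse the loop (D2 forward, D3 return) -> (6*s^3 + 4*s^2 - 19*s + 4)/(4*s^2 - 6*s - 7)
[2] add D4, D5, D6 (parallel) -> (-6*s^2 + 12*s - 4)/(6*s^3 - 11*s^2 + 6*s - 1)
[3] reduce the feedback loop with forward [D2/(1+D2*D3)] and return (D4+D5+D6) -> (-36*s^6 + 42*s^5 + 122*s^4 - 251*s^3 + 162*s^2 - 43*s + 4)/(12*s^5 + 32*s^4 - 186*s^3 + 231*s^2 - 88*s + 9)
[4] combine D1, [[D2/(1+D2*D3)]/(1+[D2/(1+D2*D3)]*(D4+D5+D6))] in series -> (-36*s^5 + 6*s^4 + 128*s^3 - 123*s^2 + 39*s - 4)/(12*s^5 + 32*s^4 - 186*s^3 + 231*s^2 - 88*s + 9)
Evaluating the step-4 result (the overall T(s)) at s = 0 gives T(0) = -4/9.

Hence the answer: -4/9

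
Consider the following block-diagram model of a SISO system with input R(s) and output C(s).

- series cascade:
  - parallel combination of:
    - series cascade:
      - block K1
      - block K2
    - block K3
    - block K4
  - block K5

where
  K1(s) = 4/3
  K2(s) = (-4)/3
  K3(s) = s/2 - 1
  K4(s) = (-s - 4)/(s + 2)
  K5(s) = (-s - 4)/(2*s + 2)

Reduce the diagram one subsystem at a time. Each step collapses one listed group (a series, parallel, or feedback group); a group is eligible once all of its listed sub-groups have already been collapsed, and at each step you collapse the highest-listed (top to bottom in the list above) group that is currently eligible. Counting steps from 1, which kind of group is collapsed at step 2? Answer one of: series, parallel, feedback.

(1) reduce the series chain K1, K2
(2) sum the parallel branches (K1*K2), K3, K4
(3) combine ((K1*K2)+K3+K4), K5 in series
At step 2 the group reduced is parallel.

Hence the answer: parallel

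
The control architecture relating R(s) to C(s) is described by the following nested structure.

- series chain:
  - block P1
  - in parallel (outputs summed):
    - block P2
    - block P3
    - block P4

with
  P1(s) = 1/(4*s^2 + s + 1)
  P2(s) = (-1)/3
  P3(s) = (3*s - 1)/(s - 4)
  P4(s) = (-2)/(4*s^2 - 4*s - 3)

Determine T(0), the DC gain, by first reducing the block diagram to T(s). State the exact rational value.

Answer: 7/12

Working:
[1] reduce the parallel group P2, P3, P4: (32*s^3 - 28*s^2 - 34*s + 21)/(12*s^3 - 60*s^2 + 39*s + 36)
[2] multiply P1, (P2+P3+P4) (series): (32*s^3 - 28*s^2 - 34*s + 21)/(48*s^5 - 228*s^4 + 108*s^3 + 123*s^2 + 75*s + 36)
Evaluating the step-2 result (the overall T(s)) at s = 0 gives T(0) = 21/36 = 7/12.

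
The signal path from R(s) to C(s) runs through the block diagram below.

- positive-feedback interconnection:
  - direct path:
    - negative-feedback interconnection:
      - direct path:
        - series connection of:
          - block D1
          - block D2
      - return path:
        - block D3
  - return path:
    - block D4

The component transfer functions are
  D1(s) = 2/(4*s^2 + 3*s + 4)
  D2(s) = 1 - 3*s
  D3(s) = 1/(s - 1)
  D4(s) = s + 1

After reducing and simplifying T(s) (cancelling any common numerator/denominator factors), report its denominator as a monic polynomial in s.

Step 1: combine D1, D2 in series gives (2 - 6*s)/(4*s^2 + 3*s + 4)
Step 2: reduce the feedback loop with forward (D1*D2) and return D3 gives (-6*s^2 + 8*s - 2)/(4*s^3 - s^2 - 5*s - 2)
Step 3: feedback reduction of [(D1*D2)/(1+(D1*D2)*D3)], D4 gives (-6*s^2 + 8*s - 2)/(10*s^3 - 3*s^2 - 11*s)
The result of step 3 is T(s) in lowest terms. Its denominator has leading coefficient 10; dividing the denominator through by 10 makes it monic.

Final answer: s^3 - 3*s^2/10 - 11*s/10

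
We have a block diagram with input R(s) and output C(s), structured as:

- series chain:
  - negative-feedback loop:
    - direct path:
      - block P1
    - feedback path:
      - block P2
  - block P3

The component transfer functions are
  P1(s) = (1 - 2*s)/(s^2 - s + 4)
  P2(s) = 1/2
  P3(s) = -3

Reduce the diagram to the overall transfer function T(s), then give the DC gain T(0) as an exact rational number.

Answer: -2/3

Working:
1. collapse the loop (P1 forward, P2 return), giving (2 - 4*s)/(2*s^2 - 4*s + 9)
2. multiply [P1/(1+P1*P2)], P3 (series), giving (12*s - 6)/(2*s^2 - 4*s + 9)
DC gain: substitute s = 0 into T(s) from step 2: T(0) = -6/9 = -2/3.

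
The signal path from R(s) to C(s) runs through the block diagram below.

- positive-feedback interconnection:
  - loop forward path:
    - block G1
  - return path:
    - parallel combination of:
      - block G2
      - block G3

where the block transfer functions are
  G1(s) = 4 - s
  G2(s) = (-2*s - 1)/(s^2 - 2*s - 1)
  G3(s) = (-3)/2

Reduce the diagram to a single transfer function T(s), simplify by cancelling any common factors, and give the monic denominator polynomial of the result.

[1] combine G2, G3 in parallel gives (-3*s^2 + 2*s + 1)/(2*s^2 - 4*s - 2)
[2] collapse the loop (G1 forward, (G2+G3) return) gives (2*s^3 - 12*s^2 + 14*s + 8)/(3*s^3 - 16*s^2 + 11*s + 6)
The result of step 2 is T(s) in lowest terms. Its denominator has leading coefficient 3; dividing the denominator through by 3 makes it monic.

Answer: s^3 - 16*s^2/3 + 11*s/3 + 2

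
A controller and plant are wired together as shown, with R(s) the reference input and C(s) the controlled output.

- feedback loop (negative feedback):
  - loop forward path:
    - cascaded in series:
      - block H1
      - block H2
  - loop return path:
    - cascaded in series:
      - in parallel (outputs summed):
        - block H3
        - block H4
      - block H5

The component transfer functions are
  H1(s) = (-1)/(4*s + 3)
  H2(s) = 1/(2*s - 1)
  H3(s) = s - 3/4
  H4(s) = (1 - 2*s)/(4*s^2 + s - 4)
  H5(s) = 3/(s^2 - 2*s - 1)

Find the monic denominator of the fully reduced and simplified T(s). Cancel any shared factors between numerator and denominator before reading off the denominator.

Reducing step by step:

Step 1. multiply H1, H2 (series) gives (-1)/(8*s^2 + 2*s - 3)
Step 2. sum the parallel branches H3, H4 gives (16*s^3 - 8*s^2 - 27*s + 16)/(16*s^2 + 4*s - 16)
Step 3. combine (H3+H4), H5 in series gives (48*s^3 - 24*s^2 - 81*s + 48)/(16*s^4 - 28*s^3 - 40*s^2 + 28*s + 16)
Step 4. apply the feedback formula to (H1*H2), ((H3+H4)*H5) gives (-16*s^4 + 28*s^3 + 40*s^2 - 28*s - 16)/(128*s^6 - 192*s^5 - 424*s^4 + 180*s^3 + 328*s^2 + 29*s - 96)
No further cancellation is possible in the step-4 result, so that is T(s). Its denominator becomes monic after dividing by the leading coefficient 128.

Answer: s^6 - 3*s^5/2 - 53*s^4/16 + 45*s^3/32 + 41*s^2/16 + 29*s/128 - 3/4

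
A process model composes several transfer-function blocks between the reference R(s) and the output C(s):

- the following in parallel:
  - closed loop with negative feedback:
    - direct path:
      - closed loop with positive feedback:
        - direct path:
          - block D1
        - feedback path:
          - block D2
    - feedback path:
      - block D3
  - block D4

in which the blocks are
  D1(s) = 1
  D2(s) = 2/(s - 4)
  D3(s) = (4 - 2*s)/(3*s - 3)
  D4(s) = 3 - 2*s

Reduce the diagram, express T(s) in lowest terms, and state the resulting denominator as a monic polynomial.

Answer: s^2 - 9*s + 2

Working:
[1] reduce the feedback loop with forward D1 and return D2, giving (s - 4)/(s - 6)
[2] feedback reduction of [D1/(1-D1*D2)], D3, giving (3*s^2 - 15*s + 12)/(s^2 - 9*s + 2)
[3] parallel reduction of [[D1/(1-D1*D2)]/(1+[D1/(1-D1*D2)]*D3)], D4, giving (-2*s^3 + 24*s^2 - 46*s + 18)/(s^2 - 9*s + 2)
Step 3 gives the fully reduced T(s), with no common factor left to cancel. The denominator is already monic (leading coefficient 1).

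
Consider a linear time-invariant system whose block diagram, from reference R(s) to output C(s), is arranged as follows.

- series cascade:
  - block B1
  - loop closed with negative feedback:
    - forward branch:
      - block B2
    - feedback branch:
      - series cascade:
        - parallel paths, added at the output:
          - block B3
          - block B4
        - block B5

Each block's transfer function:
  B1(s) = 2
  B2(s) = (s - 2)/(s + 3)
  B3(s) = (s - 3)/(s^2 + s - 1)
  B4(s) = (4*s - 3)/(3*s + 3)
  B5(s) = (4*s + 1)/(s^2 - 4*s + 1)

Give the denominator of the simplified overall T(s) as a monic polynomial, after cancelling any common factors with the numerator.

The answer is s^6 + 19*s^5/3 - 17*s^4 - 148*s^3/3 + 80*s^2/3 + 101*s/3 + 1.

Reasoning:
Step 1: combine B3, B4 in parallel, giving (4*s^3 + 4*s^2 - 13*s - 6)/(3*s^3 + 6*s^2 - 3)
Step 2: combine (B3+B4), B5 in series, giving (16*s^4 + 20*s^3 - 48*s^2 - 37*s - 6)/(3*s^5 - 6*s^4 - 21*s^3 + 3*s^2 + 12*s - 3)
Step 3: reduce the feedback loop with forward B2 and return ((B3+B4)*B5), giving (3*s^6 - 12*s^5 - 9*s^4 + 45*s^3 + 6*s^2 - 27*s + 6)/(3*s^6 + 19*s^5 - 51*s^4 - 148*s^3 + 80*s^2 + 101*s + 3)
Step 4: multiply B1, [B2/(1+B2*((B3+B4)*B5))] (series), giving (6*s^6 - 24*s^5 - 18*s^4 + 90*s^3 + 12*s^2 - 54*s + 12)/(3*s^6 + 19*s^5 - 51*s^4 - 148*s^3 + 80*s^2 + 101*s + 3)
That last expression is T(s), already simplified. Scaling its denominator by 1/3 (the reciprocal of the leading coefficient) yields the monic denominator.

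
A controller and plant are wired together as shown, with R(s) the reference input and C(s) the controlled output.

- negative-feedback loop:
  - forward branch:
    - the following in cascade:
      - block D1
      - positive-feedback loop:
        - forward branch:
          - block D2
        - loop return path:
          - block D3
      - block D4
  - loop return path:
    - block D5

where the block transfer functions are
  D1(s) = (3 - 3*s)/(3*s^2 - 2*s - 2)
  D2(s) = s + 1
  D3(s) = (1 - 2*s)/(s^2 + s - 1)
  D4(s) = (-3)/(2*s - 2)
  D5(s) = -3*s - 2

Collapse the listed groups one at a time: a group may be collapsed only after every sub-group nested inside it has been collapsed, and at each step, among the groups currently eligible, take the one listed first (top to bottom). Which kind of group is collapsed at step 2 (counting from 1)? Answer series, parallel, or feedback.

Step 1: collapse the loop (D2 forward, D3 return)
Step 2: combine D1, [D2/(1-D2*D3)], D4 in series
Step 3: apply the feedback formula to (D1*[D2/(1-D2*D3)]*D4), D5
At step 2 the group reduced is series.

Hence the answer: series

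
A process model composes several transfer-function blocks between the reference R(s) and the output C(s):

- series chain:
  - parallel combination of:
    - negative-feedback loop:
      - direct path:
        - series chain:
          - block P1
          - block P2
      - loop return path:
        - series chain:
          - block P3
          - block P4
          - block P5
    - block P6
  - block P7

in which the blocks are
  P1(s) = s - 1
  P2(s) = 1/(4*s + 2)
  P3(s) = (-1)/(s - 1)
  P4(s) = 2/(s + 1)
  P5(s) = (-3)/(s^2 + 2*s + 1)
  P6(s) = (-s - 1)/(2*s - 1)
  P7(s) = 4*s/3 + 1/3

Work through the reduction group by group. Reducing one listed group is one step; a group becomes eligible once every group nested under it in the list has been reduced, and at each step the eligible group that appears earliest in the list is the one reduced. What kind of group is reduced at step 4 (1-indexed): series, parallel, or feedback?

[1] multiply P1, P2 (series)
[2] series reduction of P3, P4, P5
[3] feedback reduction of (P1*P2), (P3*P4*P5)
[4] combine [(P1*P2)/(1+(P1*P2)*(P3*P4*P5))], P6 in parallel
[5] multiply ([(P1*P2)/(1+(P1*P2)*(P3*P4*P5))]+P6), P7 (series)
Step 4: parallel.

Answer: parallel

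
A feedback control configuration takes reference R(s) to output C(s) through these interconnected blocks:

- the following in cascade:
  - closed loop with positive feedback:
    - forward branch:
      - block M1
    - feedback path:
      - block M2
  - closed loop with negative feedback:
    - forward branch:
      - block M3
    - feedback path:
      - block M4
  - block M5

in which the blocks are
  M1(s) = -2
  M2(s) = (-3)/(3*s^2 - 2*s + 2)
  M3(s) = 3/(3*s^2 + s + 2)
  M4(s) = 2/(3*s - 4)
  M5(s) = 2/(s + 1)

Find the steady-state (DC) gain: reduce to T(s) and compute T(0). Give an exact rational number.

1. apply the feedback formula to M1, M2: (-6*s^2 + 4*s - 4)/(3*s^2 - 2*s - 4)
2. feedback reduction of M3, M4: (9*s - 12)/(9*s^3 - 9*s^2 + 2*s - 2)
3. reduce the series chain [M1/(1-M1*M2)], [M3/(1+M3*M4)], M5: (-108*s^3 + 216*s^2 - 168*s + 96)/(27*s^6 - 18*s^5 - 57*s^4 + 14*s^3 + 22*s^2 + 4*s + 8)
That last expression is T(s); at s = 0 only the constant terms survive, so T(0) = 96/8 = 12.

Hence the answer: 12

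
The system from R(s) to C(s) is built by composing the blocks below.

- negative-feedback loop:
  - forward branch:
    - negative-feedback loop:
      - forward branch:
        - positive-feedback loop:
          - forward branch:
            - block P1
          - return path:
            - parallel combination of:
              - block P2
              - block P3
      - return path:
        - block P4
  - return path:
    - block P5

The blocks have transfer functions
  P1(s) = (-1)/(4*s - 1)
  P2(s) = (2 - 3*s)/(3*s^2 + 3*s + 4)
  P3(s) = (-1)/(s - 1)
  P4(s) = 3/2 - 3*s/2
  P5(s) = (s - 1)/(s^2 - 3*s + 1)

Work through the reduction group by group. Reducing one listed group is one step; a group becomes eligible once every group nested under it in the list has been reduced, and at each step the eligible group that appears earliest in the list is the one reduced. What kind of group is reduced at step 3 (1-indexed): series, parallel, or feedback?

Step 1. combine P2, P3 in parallel
Step 2. collapse the loop (P1 forward, (P2+P3) return)
Step 3. feedback reduction of [P1/(1-P1*(P2+P3))], P4
Step 4. feedback reduction of [[P1/(1-P1*(P2+P3))]/(1+[P1/(1-P1*(P2+P3))]*P4)], P5
Step 3 collapses a feedback group.

Hence the answer: feedback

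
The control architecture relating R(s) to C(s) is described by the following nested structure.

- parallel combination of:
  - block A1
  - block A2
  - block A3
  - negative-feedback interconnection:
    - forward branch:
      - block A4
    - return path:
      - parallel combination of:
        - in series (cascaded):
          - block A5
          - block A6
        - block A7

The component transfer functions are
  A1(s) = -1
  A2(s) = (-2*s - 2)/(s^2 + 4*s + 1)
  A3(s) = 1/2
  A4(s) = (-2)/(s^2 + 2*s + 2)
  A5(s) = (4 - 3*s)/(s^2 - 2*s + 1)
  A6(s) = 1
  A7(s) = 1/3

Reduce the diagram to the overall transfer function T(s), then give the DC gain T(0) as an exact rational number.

First reduce the diagram to T(s).

1. cascade A5, A6: (4 - 3*s)/(s^2 - 2*s + 1)
2. reduce the parallel group (A5*A6), A7: (s^2 - 11*s + 13)/(3*s^2 - 6*s + 3)
3. reduce the feedback loop with forward A4 and return ((A5*A6)+A7): (-6*s^2 + 12*s - 6)/(3*s^4 - 5*s^2 + 16*s - 20)
4. combine A1, A2, A3, [A4/(1+A4*((A5*A6)+A7))] in parallel: (-3*s^6 - 24*s^5 - 22*s^4 - 11*s^2 + 56*s + 88)/(6*s^6 + 24*s^5 - 4*s^4 - 8*s^3 + 78*s^2 - 128*s - 40)
DC gain: substitute s = 0 into T(s) from step 4: T(0) = 88/(-40) = -11/5.

Answer: -11/5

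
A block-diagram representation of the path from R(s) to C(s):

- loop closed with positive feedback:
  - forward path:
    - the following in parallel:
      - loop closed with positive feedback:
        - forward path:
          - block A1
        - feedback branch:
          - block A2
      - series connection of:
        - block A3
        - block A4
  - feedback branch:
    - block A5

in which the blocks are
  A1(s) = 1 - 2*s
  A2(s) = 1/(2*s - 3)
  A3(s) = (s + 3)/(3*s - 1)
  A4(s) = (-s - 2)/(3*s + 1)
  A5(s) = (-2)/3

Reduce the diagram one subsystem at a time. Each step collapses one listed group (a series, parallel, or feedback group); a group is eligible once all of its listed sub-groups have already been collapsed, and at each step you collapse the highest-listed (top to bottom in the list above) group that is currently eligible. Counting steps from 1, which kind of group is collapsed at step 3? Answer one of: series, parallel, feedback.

The answer is parallel.

Reasoning:
Step 1 - close the feedback loop around A1, A2
Step 2 - combine A3, A4 in series
Step 3 - combine [A1/(1-A1*A2)], (A3*A4) in parallel
Step 4 - reduce the feedback loop with forward ([A1/(1-A1*A2)]+(A3*A4)) and return A5
Step 3 collapses a parallel group.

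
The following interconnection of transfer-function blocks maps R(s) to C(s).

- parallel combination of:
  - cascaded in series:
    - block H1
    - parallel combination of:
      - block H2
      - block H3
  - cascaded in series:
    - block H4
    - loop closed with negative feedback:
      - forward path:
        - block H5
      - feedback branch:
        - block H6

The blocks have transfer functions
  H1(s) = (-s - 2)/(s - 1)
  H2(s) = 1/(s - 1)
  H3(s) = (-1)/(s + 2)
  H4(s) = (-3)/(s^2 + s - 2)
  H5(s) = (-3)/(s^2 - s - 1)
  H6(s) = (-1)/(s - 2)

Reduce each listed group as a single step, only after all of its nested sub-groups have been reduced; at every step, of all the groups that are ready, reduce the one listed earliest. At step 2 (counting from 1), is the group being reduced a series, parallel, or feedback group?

Step 1 - add H2, H3 (parallel)
Step 2 - multiply H1, (H2+H3) (series)
Step 3 - feedback reduction of H5, H6
Step 4 - reduce the series chain H4, [H5/(1+H5*H6)]
Step 5 - sum the parallel branches (H1*(H2+H3)), (H4*[H5/(1+H5*H6)])
Step 2: series.

Answer: series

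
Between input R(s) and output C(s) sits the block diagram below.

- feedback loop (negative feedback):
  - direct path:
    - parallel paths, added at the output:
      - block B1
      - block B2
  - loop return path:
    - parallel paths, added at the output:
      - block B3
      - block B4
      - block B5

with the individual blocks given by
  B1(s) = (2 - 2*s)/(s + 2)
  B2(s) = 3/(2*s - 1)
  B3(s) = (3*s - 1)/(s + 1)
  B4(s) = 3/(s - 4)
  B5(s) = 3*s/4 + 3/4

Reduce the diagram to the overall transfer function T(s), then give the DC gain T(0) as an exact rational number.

Step 1. reduce the parallel group B1, B2: (-4*s^2 + 9*s + 4)/(2*s^2 + 3*s - 2)
Step 2. reduce the parallel group B3, B4, B5: (3*s^3 + 6*s^2 - 61*s + 16)/(4*s^2 - 12*s - 16)
Step 3. close the feedback loop around (B1+B2), (B3+B4+B5): (16*s^4 - 84*s^3 + 28*s^2 + 192*s + 64)/(12*s^5 - 11*s^4 - 298*s^3 + 665*s^2 + 124*s - 96)
Evaluating the step-3 result (the overall T(s)) at s = 0 gives T(0) = 64/(-96) = -2/3.

Hence the answer: -2/3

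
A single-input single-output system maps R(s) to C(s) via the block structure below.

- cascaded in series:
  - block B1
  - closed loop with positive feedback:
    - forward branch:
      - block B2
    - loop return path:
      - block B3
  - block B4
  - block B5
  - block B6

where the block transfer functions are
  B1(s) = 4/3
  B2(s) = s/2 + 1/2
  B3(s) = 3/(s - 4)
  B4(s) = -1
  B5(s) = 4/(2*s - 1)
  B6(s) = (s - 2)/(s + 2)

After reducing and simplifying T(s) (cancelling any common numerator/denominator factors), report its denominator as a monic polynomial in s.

[1] reduce the feedback loop with forward B2 and return B3, giving (-s^2 + 3*s + 4)/(s + 11)
[2] cascade B1, [B2/(1-B2*B3)], B4, B5, B6, giving (16*s^3 - 80*s^2 + 32*s + 128)/(6*s^3 + 75*s^2 + 93*s - 66)
The result of step 2 is T(s) in lowest terms. Its denominator has leading coefficient 6; dividing the denominator through by 6 makes it monic.

Hence the answer: s^3 + 25*s^2/2 + 31*s/2 - 11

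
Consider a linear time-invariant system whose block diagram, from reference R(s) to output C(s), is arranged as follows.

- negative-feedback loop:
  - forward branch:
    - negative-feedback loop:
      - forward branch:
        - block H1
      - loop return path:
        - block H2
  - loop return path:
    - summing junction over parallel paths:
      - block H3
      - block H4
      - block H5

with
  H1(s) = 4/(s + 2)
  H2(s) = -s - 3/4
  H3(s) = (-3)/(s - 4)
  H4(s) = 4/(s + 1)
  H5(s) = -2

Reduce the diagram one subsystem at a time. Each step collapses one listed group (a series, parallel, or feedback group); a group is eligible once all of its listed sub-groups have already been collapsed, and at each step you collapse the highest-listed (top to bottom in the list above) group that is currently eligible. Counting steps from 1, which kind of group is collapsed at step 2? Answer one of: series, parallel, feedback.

Answer: parallel

Working:
Step 1 - close the feedback loop around H1, H2
Step 2 - combine H3, H4, H5 in parallel
Step 3 - reduce the feedback loop with forward [H1/(1+H1*H2)] and return (H3+H4+H5)
So the answer for step 2 is parallel.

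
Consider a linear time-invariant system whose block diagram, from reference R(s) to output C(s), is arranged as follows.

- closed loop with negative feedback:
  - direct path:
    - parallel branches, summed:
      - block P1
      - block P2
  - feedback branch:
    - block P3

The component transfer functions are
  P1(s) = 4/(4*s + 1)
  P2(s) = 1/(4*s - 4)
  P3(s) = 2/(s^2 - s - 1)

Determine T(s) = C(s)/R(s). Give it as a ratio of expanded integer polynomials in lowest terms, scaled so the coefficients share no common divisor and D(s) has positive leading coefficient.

[1] parallel reduction of P1, P2: (20*s - 15)/(16*s^2 - 12*s - 4)
[2] collapse the loop ((P1+P2) forward, P3 return), giving the overall T(s)

Hence the answer: (20*s^3 - 35*s^2 - 5*s + 15)/(16*s^4 - 28*s^3 - 8*s^2 + 56*s - 26)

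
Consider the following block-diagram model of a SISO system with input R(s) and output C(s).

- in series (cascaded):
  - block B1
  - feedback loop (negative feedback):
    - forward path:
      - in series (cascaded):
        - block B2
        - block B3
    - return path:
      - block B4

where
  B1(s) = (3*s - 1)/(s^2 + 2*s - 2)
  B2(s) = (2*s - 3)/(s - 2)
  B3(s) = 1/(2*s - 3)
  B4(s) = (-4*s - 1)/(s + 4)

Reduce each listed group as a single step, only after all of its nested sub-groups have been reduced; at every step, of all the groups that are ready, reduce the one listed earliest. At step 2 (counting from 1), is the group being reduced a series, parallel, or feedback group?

Step 1: series reduction of B2, B3
Step 2: close the feedback loop around (B2*B3), B4
Step 3: series reduction of B1, [(B2*B3)/(1+(B2*B3)*B4)]
Step 2 collapses a feedback group.

Final answer: feedback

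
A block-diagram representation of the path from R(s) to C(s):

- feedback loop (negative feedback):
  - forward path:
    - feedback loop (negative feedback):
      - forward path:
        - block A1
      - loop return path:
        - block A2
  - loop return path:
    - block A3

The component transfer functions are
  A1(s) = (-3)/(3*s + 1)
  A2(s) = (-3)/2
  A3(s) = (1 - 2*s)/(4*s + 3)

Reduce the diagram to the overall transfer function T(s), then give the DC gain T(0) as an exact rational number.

First reduce the diagram to T(s).

Step 1. apply the feedback formula to A1, A2 = (-6)/(6*s + 11)
Step 2. reduce the feedback loop with forward [A1/(1+A1*A2)] and return A3 = (-24*s - 18)/(24*s^2 + 74*s + 27)
Step 2 gives the overall T(s). Then T(0) = -18/27 = -2/3.

Answer: -2/3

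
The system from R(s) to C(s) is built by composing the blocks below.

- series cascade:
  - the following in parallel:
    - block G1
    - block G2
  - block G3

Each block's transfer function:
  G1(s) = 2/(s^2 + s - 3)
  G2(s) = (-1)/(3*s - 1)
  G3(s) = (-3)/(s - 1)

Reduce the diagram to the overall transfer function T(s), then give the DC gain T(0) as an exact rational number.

Step 1. add G1, G2 (parallel); result (-s^2 + 5*s + 1)/(3*s^3 + 2*s^2 - 10*s + 3)
Step 2. cascade (G1+G2), G3; result (3*s^2 - 15*s - 3)/(3*s^4 - s^3 - 12*s^2 + 13*s - 3)
The step-2 result is T(s). Setting s = 0: T(0) = -3/(-3) = 1.

Hence the answer: 1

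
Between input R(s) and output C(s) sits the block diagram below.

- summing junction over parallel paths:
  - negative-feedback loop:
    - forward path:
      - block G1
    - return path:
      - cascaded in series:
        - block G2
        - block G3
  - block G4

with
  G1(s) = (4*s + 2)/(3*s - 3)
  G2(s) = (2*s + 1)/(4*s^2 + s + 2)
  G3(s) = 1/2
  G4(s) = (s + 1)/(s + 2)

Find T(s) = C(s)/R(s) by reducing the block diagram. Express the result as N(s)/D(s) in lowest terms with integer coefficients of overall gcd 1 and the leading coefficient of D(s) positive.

Step 1: reduce the series chain G2, G3 -> (2*s + 1)/(8*s^2 + 2*s + 4)
Step 2: feedback reduction of G1, (G2*G3) -> (16*s^3 + 12*s^2 + 10*s + 4)/(12*s^3 - 5*s^2 + 7*s - 5)
Step 3: sum the parallel branches [G1/(1+G1*(G2*G3))], G4: this yields T(s), and no further normalization is needed

Hence the answer: (28*s^4 + 51*s^3 + 36*s^2 + 26*s + 3)/(12*s^4 + 19*s^3 - 3*s^2 + 9*s - 10)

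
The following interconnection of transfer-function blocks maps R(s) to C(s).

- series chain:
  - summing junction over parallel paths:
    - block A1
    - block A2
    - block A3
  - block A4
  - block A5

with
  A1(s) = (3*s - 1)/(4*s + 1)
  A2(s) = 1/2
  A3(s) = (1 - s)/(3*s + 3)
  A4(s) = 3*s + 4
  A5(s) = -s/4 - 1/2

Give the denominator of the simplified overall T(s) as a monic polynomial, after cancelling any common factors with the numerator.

Step 1 - sum the parallel branches A1, A2, A3; result (22*s^2 + 33*s - 1)/(24*s^2 + 30*s + 6)
Step 2 - multiply (A1+A2+A3), A4, A5 (series); result (-66*s^4 - 319*s^3 - 503*s^2 - 254*s + 8)/(96*s^2 + 120*s + 24)
That last expression is T(s), already simplified. Scaling its denominator by 1/96 (the reciprocal of the leading coefficient) yields the monic denominator.

Final answer: s^2 + 5*s/4 + 1/4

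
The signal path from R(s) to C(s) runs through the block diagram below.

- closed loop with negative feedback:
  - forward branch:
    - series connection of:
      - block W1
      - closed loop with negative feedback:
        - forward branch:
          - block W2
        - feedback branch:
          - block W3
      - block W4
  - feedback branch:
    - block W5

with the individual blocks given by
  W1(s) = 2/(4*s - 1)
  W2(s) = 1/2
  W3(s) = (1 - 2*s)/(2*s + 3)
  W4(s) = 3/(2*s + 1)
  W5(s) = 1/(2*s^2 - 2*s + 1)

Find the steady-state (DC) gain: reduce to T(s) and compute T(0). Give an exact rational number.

[1] collapse the loop (W2 forward, W3 return) -> (2*s + 3)/(2*s + 7)
[2] series reduction of W1, [W2/(1+W2*W3)], W4 -> (12*s + 18)/(16*s^3 + 60*s^2 + 12*s - 7)
[3] apply the feedback formula to (W1*[W2/(1+W2*W3)]*W4), W5 -> (24*s^3 + 12*s^2 - 24*s + 18)/(32*s^5 + 88*s^4 - 80*s^3 + 22*s^2 + 38*s + 11)
That last expression is T(s); at s = 0 only the constant terms survive, so T(0) = 18/11.

Final answer: 18/11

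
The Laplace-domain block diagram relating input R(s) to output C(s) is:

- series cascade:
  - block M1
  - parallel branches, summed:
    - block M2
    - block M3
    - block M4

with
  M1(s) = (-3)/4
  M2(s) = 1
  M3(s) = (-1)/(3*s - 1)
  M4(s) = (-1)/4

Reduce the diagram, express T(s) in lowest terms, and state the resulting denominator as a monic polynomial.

Reducing step by step:

Step 1. combine M2, M3, M4 in parallel -> (9*s - 7)/(12*s - 4)
Step 2. cascade M1, (M2+M3+M4) -> (21 - 27*s)/(48*s - 16)
T(s) is the step-2 result (common factors already cancelled). Leading coefficient of the denominator: 48. Divide through by 48 for the monic polynomial.

Answer: s - 1/3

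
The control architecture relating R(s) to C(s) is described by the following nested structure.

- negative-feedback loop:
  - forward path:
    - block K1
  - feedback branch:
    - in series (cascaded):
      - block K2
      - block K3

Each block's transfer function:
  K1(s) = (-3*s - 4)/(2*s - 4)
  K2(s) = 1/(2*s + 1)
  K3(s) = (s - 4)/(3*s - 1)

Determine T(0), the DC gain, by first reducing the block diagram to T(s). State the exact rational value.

Answer: 1/5

Working:
Step 1. multiply K2, K3 (series) = (s - 4)/(6*s^2 + s - 1)
Step 2. reduce the feedback loop with forward K1 and return (K2*K3) = (-18*s^3 - 27*s^2 - s + 4)/(12*s^3 - 25*s^2 + 2*s + 20)
Step 2 gives the overall T(s). Then T(0) = 4/20 = 1/5.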